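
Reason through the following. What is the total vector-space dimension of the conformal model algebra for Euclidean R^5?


The conformal model of R^5 uses Cl(6,1): the 5 Euclidean generators plus two extra orthogonal generators e+ (e+^2 = +1) and e- (e-^2 = -1), from which the null vectors e0, einf are built.
Number of generators m = 5 + 2 = 7.
dim Cl(p,q) = 2^m = 2^7 = 128


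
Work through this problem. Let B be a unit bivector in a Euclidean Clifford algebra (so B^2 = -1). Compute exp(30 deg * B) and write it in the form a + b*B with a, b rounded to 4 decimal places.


For a unit bivector B with B^2 = -1, the exponential series gives
e^(theta*B) = cos(theta) + sin(theta)*B (the GA analogue of Euler's formula).
theta = 30 degrees = 0.523599 rad
cos(30 deg) = 0.8660
sin(30 deg) = 0.5000
exp(theta*B) = 0.8660 + 0.5000*B


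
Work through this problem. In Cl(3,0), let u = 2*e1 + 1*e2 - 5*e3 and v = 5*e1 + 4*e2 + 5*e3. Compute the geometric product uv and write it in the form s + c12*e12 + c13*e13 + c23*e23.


In Cl(3,0): e_i^2 = 1, e_ie_j = -e_je_i for i != j.
Scalar part = u . v = 2*5 + 1*4 + (-5)*5
= 10 + 4 + (-25) = -11
e12 coeff = 2*4 - 1*5 = 8 - 5 = 3
e13 coeff = 2*5 - (-5)*5 = 10 - (-25) = 35
e23 coeff = 1*5 - (-5)*4 = 5 - (-20) = 25
uv = -11 + 3*e12 + 35*e13 + 25*e23


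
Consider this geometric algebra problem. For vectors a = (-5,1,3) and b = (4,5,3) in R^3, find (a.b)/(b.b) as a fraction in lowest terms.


Projection coefficient = (a . b) / (b . b)
a . b = (-5)*4 + 1*5 + 3*3
= -20 + 5 + 9 = -6
b . b = 4^2 + 5^2 + 3^2
= 16 + 25 + 9 = 50
Coefficient = -6/50
In lowest terms: -3/25


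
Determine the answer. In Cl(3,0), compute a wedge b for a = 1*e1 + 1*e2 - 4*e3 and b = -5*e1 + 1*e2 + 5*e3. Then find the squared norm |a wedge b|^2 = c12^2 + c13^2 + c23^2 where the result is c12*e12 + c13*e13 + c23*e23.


a wedge b = (a1*b2 - a2*b1)*e12 + (a1*b3 - a3*b1)*e13 + (a2*b3 - a3*b2)*e23
e12 coeff: 1*1 - 1*(-5) = 1 - (-5) = 6
e13 coeff: 1*5 - (-4)*(-5) = 5 - 20 = -15
e23 coeff: 1*5 - (-4)*1 = 5 - (-4) = 9
|a wedge b|^2 = 6^2 + (-15)^2 + 9^2
= 36 + 225 + 81
= 342


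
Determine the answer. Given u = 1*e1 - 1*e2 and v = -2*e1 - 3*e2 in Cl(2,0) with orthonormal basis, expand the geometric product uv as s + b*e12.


Expand: (1*e1 - 1*e2)(-2*e1 - 3*e2)
= 1*(-2)*e1e1 + 1*(-3)*e1e2 + (-1)*(-2)*e2e1 + (-1)*(-3)*e2e2
Using e1^2 = e2^2 = 1, e2e1 = -e1e2:
Scalar part s = 1*(-2) + (-1)*(-3) = -2 + 3 = 1
Bivector part b = 1*(-3) - (-1)*(-2) = -3 - 2 = -5
uv = 1 - 5*e12


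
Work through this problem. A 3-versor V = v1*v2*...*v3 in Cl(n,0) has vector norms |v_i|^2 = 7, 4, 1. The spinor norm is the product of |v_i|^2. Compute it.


Spinor norm N(V) = |v1|^2 * |v2|^2 * ... * |v3|^2
= 7 * 4 * 1
Running product: 7, 28, 28
N(V) = 28


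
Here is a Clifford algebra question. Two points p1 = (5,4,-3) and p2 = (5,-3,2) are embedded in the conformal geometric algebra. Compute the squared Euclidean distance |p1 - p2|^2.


p1 - p2 = (0, 7, -5)
|p1 - p2|^2 = 0^2 + 7^2 + (-5)^2
= 0 + 49 + 25
= 74


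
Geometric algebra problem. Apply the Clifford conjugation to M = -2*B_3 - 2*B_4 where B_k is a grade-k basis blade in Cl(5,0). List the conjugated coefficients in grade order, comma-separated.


Clifford conjugate sign for grade k: (-1)^(k(k+1)/2)
Grade 3: (-1)^(3*4/2) = (-1)^6 = 1, coeff -2 -> -2
Grade 4: (-1)^(4*5/2) = (-1)^10 = 1, coeff -2 -> -2
Conjugated coefficients: -2, -2


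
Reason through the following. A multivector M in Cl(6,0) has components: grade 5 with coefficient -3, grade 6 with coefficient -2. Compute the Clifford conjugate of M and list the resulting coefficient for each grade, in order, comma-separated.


Clifford conjugate sign for grade k: (-1)^(k(k+1)/2)
Grade 5: (-1)^(5*6/2) = (-1)^15 = -1, coeff -3 -> 3
Grade 6: (-1)^(6*7/2) = (-1)^21 = -1, coeff -2 -> 2
Conjugated coefficients: 3, 2


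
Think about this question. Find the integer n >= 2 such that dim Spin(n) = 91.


dim Spin(n) = dim so(n) = n(n-1)/2.
Solve n(n-1)/2 = 91, i.e. n^2 - n - 182 = 0.
Discriminant = 1 + 8*91 = 729
n = (1 + sqrt(729))/2 = (1 + 27)/2 = 14


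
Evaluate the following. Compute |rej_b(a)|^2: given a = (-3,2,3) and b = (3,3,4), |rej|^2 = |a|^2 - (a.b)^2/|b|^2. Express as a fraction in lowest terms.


|a|^2 = (-3)^2 + 2^2 + 3^2 = 22
|b|^2 = 3^2 + 3^2 + 4^2 = 34
a . b = (-3)*3 + 2*3 + 3*4 = 9
(a.b)^2 = 9^2 = 81
|rej|^2 = 22 - 81/34
= (748 - 81)/34
= 667/34
In lowest terms: 667/34


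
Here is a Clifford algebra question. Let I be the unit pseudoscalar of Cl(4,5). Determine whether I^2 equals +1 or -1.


The pseudoscalar I = e1...e_n (product of all n generators) of Cl(p,q) satisfies I^2 = (-1)^(q + n(n-1)/2).
p = 4, q = 5, n = p + q = 9
n(n-1)/2 = 9 * 8 / 2 = 36
Exponent = q + n(n-1)/2 = 5 + 36 = 41
I^2 = (-1)^41 = -1


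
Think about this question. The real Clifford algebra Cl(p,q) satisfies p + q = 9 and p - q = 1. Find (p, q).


We need p + q = 9 and p - q = 1.
Adding: 2p = 9 + 1 = 10, so p = 5.
Then q = 9 - 5 = 4.
(p, q) = (5, 4)


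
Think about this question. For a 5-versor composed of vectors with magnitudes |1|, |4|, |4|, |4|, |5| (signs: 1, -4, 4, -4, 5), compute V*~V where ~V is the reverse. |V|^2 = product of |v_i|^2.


Each vector v_i has |v_i|^2 = s_i^2
Squared scales: 1^2 = 1, (-4)^2 = 16, 4^2 = 16, (-4)^2 = 16, 5^2 = 25
|V|^2 = 1 * 16 * 16 * 16 * 25
= 102400


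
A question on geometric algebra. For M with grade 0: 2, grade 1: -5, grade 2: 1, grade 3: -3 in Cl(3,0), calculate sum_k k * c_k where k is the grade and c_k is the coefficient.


Grade-weighted sum = sum of grade_k * coefficient_k
0*2 = 0
1*(-5) = -5
2*1 = 2
3*(-3) = -9
Total = 0 + (-5) + 2 + (-9) = -12


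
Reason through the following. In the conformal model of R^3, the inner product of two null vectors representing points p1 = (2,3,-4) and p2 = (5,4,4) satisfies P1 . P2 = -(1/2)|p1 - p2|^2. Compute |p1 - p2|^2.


p1 - p2 = (-3, -1, -8)
|p1 - p2|^2 = (-3)^2 + (-1)^2 + (-8)^2
= 9 + 1 + 64
= 74


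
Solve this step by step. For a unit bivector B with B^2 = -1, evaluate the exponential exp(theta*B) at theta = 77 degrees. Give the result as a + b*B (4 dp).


For a unit bivector B with B^2 = -1, the exponential series gives
e^(theta*B) = cos(theta) + sin(theta)*B (the GA analogue of Euler's formula).
theta = 77 degrees = 1.343904 rad
cos(77 deg) = 0.2250
sin(77 deg) = 0.9744
exp(theta*B) = 0.2250 + 0.9744*B


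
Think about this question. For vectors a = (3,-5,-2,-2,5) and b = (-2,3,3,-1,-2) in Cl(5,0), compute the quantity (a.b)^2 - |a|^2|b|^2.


a . b = 3*(-2) + (-5)*3 + (-2)*3 + (-2)*(-1) + 5*(-2)
= -6 + (-15) + (-6) + 2 + (-10) = -35
|a|^2 = 3^2 + (-5)^2 + (-2)^2 + (-2)^2 + 5^2 = 67
|b|^2 = (-2)^2 + 3^2 + 3^2 + (-1)^2 + (-2)^2 = 27
(a.b)^2 = (-35)^2 = 1225
|a|^2 * |b|^2 = 67 * 27 = 1809
Result = 1225 - 1809 = -584


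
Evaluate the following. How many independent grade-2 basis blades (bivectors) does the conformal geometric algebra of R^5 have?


The conformal model of R^5 uses Cl(6,1) with m = 5 + 2 = 7 generators.
Number of grade-2 blades = C(m, 2) = C(7, 2)
= 7*6/2 = 21


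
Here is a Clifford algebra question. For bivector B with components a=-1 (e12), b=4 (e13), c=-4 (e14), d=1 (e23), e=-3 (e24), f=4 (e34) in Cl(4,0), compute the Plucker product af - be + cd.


Plucker relation: af - be + cd
a*f = (-1)*4 = -4
b*e = 4*(-3) = -12
c*d = (-4)*1 = -4
af - be + cd = -4 - (-12) + (-4)
= 4


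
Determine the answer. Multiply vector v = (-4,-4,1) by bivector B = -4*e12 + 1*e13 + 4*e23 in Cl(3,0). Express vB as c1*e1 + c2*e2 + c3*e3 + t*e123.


vB has grade-1 (vector) and grade-3 (trivector) parts: vB = (v _| B) + (v ^ B).
Vector part <vB>_1:
  e1: -v2*b12 - v3*b13 = -(-4)*(-4) - (1)*(1) = -17
  e2: v1*b12 - v3*b23 = (-4)*(-4) - (1)*(4) = 12
  e3: v1*b13 + v2*b23 = (-4)*(1) + (-4)*(4) = -20
Trivector part <vB>_3:
  e123: v1*b23 - v2*b13 + v3*b12 = (-4)*(4) - (-4)*(1) + (1)*(-4) = -16
vB = -17*e1 + 12*e2 - 20*e3 - 16*e123


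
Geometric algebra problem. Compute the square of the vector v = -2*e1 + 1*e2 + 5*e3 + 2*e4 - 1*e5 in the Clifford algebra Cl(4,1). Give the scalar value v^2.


v^2 = sum of c_i^2 * e_i^2
Positive signature terms (e_i^2 = +1): (-2)^2 + 1^2 + 5^2 + 2^2 = 34
Negative signature terms (e_j^2 = -1): (-1)^2 = 1
v^2 = 34 - 1 = 33


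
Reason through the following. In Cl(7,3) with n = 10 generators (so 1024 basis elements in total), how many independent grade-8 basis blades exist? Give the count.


Number of grade-k basis blades in Cl(p,q) with n = p + q is C(n, k).
n = 7 + 3 = 10
C(10, 8) = 10! / (8! * 2!)
= 3628800 / (40320 * 2)
= 45


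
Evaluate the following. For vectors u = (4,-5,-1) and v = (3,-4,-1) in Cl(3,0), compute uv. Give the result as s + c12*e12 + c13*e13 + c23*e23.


In Cl(3,0): e_i^2 = 1, e_ie_j = -e_je_i for i != j.
Scalar part = u . v = 4*3 + (-5)*(-4) + (-1)*(-1)
= 12 + 20 + 1 = 33
e12 coeff = 4*(-4) - (-5)*3 = -16 - (-15) = -1
e13 coeff = 4*(-1) - (-1)*3 = -4 - (-3) = -1
e23 coeff = (-5)*(-1) - (-1)*(-4) = 5 - 4 = 1
uv = 33 - 1*e12 - 1*e13 + 1*e23


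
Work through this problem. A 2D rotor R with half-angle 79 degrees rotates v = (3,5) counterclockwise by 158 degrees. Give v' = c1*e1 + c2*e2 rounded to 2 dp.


Rotor R = cos(79deg) - sin(79deg)*e12
Rotation angle theta = 2 * 79 = 158 degrees
v' = R*v*~R rotates v by theta.
cos(158deg) = -0.9272, sin(158deg) = 0.3746
v'_1 = 3*cos(158deg) - 5*sin(158deg)
= 3*(-0.9272) - 5*0.3746
= -4.65
v'_2 = 3*sin(158deg) + 5*cos(158deg)
= 3*0.3746 + 5*(-0.9272)
= -3.51
v' = -4.65*e1 - 3.51*e2


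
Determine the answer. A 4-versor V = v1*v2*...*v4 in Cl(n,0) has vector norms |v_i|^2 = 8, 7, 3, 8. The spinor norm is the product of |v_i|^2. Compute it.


Spinor norm N(V) = |v1|^2 * |v2|^2 * ... * |v4|^2
= 8 * 7 * 3 * 8
Running product: 8, 56, 168, 1344
N(V) = 1344


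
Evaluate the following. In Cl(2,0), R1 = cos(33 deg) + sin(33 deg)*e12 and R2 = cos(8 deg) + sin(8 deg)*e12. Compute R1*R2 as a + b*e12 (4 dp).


Same-plane rotors commute and their half-angles add:
R1*R2 = cos(a1 + a2) + sin(a1 + a2)*e12.
a1 + a2 = 33 + 8 = 41 deg
cos(41 deg) = 0.7547
sin(41 deg) = 0.6561
R1*R2 = 0.7547 + 0.6561*e12


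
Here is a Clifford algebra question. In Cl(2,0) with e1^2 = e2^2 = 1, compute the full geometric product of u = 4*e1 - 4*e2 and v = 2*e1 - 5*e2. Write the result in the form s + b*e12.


Expand: (4*e1 - 4*e2)(2*e1 - 5*e2)
= 4*2*e1e1 + 4*(-5)*e1e2 + (-4)*2*e2e1 + (-4)*(-5)*e2e2
Using e1^2 = e2^2 = 1, e2e1 = -e1e2:
Scalar part s = 4*2 + (-4)*(-5) = 8 + 20 = 28
Bivector part b = 4*(-5) - (-4)*2 = -20 - (-8) = -12
uv = 28 - 12*e12


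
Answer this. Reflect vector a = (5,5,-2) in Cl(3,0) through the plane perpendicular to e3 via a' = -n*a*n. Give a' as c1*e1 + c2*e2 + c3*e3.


Reflection formula: a' = -n*a*n, with n = e3 (unit vector, n^2 = 1).
For reflection through hyperplane perp to e3:
The component along e3 flips sign, others stay.
a = (5, 5, -2)
a' = (5, 5, 2)
a' = 5*e1 + 5*e2 + 2*e3


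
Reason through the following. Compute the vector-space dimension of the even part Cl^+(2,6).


Even subalgebra dimension = 2^(n-1)
n = 2 + 6 = 8
2^(8 - 1) = 2^7 = 128
Verification: sum of C(8,k) for even k = 1 + 28 + 70 + 28 + 1 = 128
Result = 128


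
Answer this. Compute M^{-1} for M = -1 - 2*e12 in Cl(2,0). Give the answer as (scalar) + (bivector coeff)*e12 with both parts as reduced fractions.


M = -1 - 2*e12, where e12^2 = -1.
Since M commutes with its reverse ~M = a - b*e12, M * ~M = a^2 - b^2*e12^2 = a^2 + b^2.
So M^{-1} = ~M / (a^2 + b^2) = (a - b*e12)/(a^2 + b^2).
a^2 + b^2 = 1 + 4 = 5
Scalar part = -1/5 = -1/5
Bivector coeff = 2/5 = 2/5
M^{-1} = -1/5 + 2/5*e12


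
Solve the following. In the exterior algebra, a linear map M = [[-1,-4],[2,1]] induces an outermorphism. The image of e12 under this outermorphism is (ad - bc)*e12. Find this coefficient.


The outermorphism of a linear map f sends e1^e2 to f(e1)^f(e2).
f(e1) = -1*e1 + 2*e2
f(e2) = -4*e1 + 1*e2
f(e1) ^ f(e2) = (-1*e1 + 2*e2) ^ (-4*e1 + 1*e2)
= (-1)*1*e12 + 2*(-4)*e21
= (-1 - (-8))*e12
= 7*e12
Coefficient = 7


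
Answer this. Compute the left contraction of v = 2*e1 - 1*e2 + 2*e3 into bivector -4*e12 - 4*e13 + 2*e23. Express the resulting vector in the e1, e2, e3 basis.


Left contraction v _| B = <vB>_1 (grade-1 part of the geometric product vB).
Using e1_|e12 = e2, e2_|e12 = -e1, e1_|e13 = e3, e3_|e13 = -e1, e2_|e23 = e3, e3_|e23 = -e2:
e1 coeff: -v2*b12 - v3*b13 = -(-1)*(-4) - (2)*(-4) = 4
e2 coeff: v1*b12 - v3*b23 = (2)*(-4) - (2)*(2) = -12
e3 coeff: v1*b13 + v2*b23 = (2)*(-4) + (-1)*(2) = -10
v _| B = 4*e1 - 12*e2 - 10*e3


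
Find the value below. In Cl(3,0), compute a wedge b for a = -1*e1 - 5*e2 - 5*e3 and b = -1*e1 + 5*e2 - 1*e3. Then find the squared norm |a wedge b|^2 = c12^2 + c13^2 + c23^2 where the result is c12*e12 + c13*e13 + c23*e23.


a wedge b = (a1*b2 - a2*b1)*e12 + (a1*b3 - a3*b1)*e13 + (a2*b3 - a3*b2)*e23
e12 coeff: (-1)*5 - (-5)*(-1) = -5 - 5 = -10
e13 coeff: (-1)*(-1) - (-5)*(-1) = 1 - 5 = -4
e23 coeff: (-5)*(-1) - (-5)*5 = 5 - (-25) = 30
|a wedge b|^2 = (-10)^2 + (-4)^2 + 30^2
= 100 + 16 + 900
= 1016


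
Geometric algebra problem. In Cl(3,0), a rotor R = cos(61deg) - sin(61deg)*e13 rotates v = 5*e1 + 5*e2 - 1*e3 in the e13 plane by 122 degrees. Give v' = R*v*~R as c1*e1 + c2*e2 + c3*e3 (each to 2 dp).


Rotor R = cos(61deg) - sin(61deg)*e13
Rotation angle theta = 2 * 61 = 122 degrees in the e13 plane (e1 -> e3).
The component perpendicular to the plane (e2) is invariant: v'_2 = v2 = 5.00
cos(122deg) = -0.5299, sin(122deg) = 0.8480
v'_1 = v1*cos(theta) - v3*sin(theta) = 5*(-0.5299) - (-1)*0.8480 = -1.80
v'_3 = v1*sin(theta) + v3*cos(theta) = 5*0.8480 + (-1)*(-0.5299) = 4.77
v' = -1.80*e1 + 5.00*e2 + 4.77*e3


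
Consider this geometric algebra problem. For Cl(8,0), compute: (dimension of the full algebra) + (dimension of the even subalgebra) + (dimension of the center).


n = 8 + 0 = 8
Total dim = 2^8 = 256
Even subalgebra dim = 2^7 = 128
n is even, so center dim = 1
Sum = 256 + 128 + 1 = 385


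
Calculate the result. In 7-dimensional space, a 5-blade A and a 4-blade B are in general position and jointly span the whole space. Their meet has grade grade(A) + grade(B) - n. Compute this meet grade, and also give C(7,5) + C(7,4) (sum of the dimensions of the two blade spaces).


Meet grade = grade(A) + grade(B) - n
= 5 + 4 - 7 = 2
C(7,5) = 21
C(7,4) = 35
dim_A + dim_B = 21 + 35 = 56


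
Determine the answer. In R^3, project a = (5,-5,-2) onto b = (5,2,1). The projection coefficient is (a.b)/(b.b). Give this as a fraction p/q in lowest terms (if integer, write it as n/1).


Projection coefficient = (a . b) / (b . b)
a . b = 5*5 + (-5)*2 + (-2)*1
= 25 + (-10) + (-2) = 13
b . b = 5^2 + 2^2 + 1^2
= 25 + 4 + 1 = 30
Coefficient = 13/30
In lowest terms: 13/30


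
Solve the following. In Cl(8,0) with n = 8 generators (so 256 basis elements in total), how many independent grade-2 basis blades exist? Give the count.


Number of grade-k basis blades in Cl(p,q) with n = p + q is C(n, k).
n = 8 + 0 = 8
C(8, 2) = 8! / (2! * 6!)
= 40320 / (2 * 720)
= 28


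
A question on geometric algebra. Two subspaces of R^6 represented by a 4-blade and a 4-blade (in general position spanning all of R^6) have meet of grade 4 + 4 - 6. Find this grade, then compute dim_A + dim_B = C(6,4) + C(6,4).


Meet grade = grade(A) + grade(B) - n
= 4 + 4 - 6 = 2
C(6,4) = 15
C(6,4) = 15
dim_A + dim_B = 15 + 15 = 30


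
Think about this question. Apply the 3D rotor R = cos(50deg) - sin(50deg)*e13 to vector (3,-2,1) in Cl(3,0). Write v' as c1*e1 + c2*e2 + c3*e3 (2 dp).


Rotor R = cos(50deg) - sin(50deg)*e13
Rotation angle theta = 2 * 50 = 100 degrees in the e13 plane (e1 -> e3).
The component perpendicular to the plane (e2) is invariant: v'_2 = v2 = -2.00
cos(100deg) = -0.1736, sin(100deg) = 0.9848
v'_1 = v1*cos(theta) - v3*sin(theta) = 3*(-0.1736) - 1*0.9848 = -1.51
v'_3 = v1*sin(theta) + v3*cos(theta) = 3*0.9848 + 1*(-0.1736) = 2.78
v' = -1.51*e1 - 2.00*e2 + 2.78*e3


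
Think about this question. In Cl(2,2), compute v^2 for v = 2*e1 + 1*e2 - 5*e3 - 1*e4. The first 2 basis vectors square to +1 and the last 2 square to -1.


v^2 = sum of c_i^2 * e_i^2
Positive signature terms (e_i^2 = +1): 2^2 + 1^2 = 5
Negative signature terms (e_j^2 = -1): (-5)^2 + (-1)^2 = 26
v^2 = 5 - 26 = -21


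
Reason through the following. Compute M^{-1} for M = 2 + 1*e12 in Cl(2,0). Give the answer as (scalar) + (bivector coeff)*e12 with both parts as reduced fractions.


M = 2 + 1*e12, where e12^2 = -1.
Since M commutes with its reverse ~M = a - b*e12, M * ~M = a^2 - b^2*e12^2 = a^2 + b^2.
So M^{-1} = ~M / (a^2 + b^2) = (a - b*e12)/(a^2 + b^2).
a^2 + b^2 = 4 + 1 = 5
Scalar part = 2/5 = 2/5
Bivector coeff = -1/5 = -1/5
M^{-1} = 2/5 - 1/5*e12


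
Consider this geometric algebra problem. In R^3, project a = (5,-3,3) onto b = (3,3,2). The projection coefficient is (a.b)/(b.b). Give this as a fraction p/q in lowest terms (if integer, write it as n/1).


Projection coefficient = (a . b) / (b . b)
a . b = 5*3 + (-3)*3 + 3*2
= 15 + (-9) + 6 = 12
b . b = 3^2 + 3^2 + 2^2
= 9 + 9 + 4 = 22
Coefficient = 12/22
In lowest terms: 6/11


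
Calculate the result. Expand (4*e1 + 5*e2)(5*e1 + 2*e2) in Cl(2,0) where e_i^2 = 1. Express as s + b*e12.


Expand: (4*e1 + 5*e2)(5*e1 + 2*e2)
= 4*5*e1e1 + 4*2*e1e2 + 5*5*e2e1 + 5*2*e2e2
Using e1^2 = e2^2 = 1, e2e1 = -e1e2:
Scalar part s = 4*5 + 5*2 = 20 + 10 = 30
Bivector part b = 4*2 - 5*5 = 8 - 25 = -17
uv = 30 - 17*e12


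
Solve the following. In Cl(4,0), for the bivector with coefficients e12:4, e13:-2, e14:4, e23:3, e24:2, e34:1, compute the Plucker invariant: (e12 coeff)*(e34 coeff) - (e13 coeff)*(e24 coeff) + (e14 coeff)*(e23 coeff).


Plucker relation: af - be + cd
a*f = 4*1 = 4
b*e = (-2)*2 = -4
c*d = 4*3 = 12
af - be + cd = 4 - (-4) + 12
= 20


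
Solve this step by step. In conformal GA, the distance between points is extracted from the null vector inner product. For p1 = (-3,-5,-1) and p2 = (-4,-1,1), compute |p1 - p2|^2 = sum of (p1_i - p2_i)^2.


p1 - p2 = (1, -4, -2)
|p1 - p2|^2 = 1^2 + (-4)^2 + (-2)^2
= 1 + 16 + 4
= 21


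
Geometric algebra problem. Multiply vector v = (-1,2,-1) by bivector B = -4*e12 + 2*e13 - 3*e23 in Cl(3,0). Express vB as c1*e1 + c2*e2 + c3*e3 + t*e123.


vB has grade-1 (vector) and grade-3 (trivector) parts: vB = (v _| B) + (v ^ B).
Vector part <vB>_1:
  e1: -v2*b12 - v3*b13 = -(2)*(-4) - (-1)*(2) = 10
  e2: v1*b12 - v3*b23 = (-1)*(-4) - (-1)*(-3) = 1
  e3: v1*b13 + v2*b23 = (-1)*(2) + (2)*(-3) = -8
Trivector part <vB>_3:
  e123: v1*b23 - v2*b13 + v3*b12 = (-1)*(-3) - (2)*(2) + (-1)*(-4) = 3
vB = 10*e1 + 1*e2 - 8*e3 + 3*e123


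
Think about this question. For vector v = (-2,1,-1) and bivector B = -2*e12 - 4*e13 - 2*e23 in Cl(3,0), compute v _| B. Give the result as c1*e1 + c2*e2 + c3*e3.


Left contraction v _| B = <vB>_1 (grade-1 part of the geometric product vB).
Using e1_|e12 = e2, e2_|e12 = -e1, e1_|e13 = e3, e3_|e13 = -e1, e2_|e23 = e3, e3_|e23 = -e2:
e1 coeff: -v2*b12 - v3*b13 = -(1)*(-2) - (-1)*(-4) = -2
e2 coeff: v1*b12 - v3*b23 = (-2)*(-2) - (-1)*(-2) = 2
e3 coeff: v1*b13 + v2*b23 = (-2)*(-4) + (1)*(-2) = 6
v _| B = -2*e1 + 2*e2 + 6*e3


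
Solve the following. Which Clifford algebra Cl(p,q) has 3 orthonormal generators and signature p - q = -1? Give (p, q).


We need p + q = 3 and p - q = -1.
Adding: 2p = 3 + (-1) = 2, so p = 1.
Then q = 3 - 1 = 2.
(p, q) = (1, 2)


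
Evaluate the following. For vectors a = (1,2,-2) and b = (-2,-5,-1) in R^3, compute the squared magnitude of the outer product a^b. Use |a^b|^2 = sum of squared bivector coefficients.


a wedge b = (a1*b2 - a2*b1)*e12 + (a1*b3 - a3*b1)*e13 + (a2*b3 - a3*b2)*e23
e12 coeff: 1*(-5) - 2*(-2) = -5 - (-4) = -1
e13 coeff: 1*(-1) - (-2)*(-2) = -1 - 4 = -5
e23 coeff: 2*(-1) - (-2)*(-5) = -2 - 10 = -12
|a wedge b|^2 = (-1)^2 + (-5)^2 + (-12)^2
= 1 + 25 + 144
= 170


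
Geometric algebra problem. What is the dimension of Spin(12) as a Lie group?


Spin(n) double-covers SO(n); both have Lie algebra so(n) of dimension n(n-1)/2.
n = 12
n(n-1) = 12 * 11 = 132
dim Spin(12) = 132/2 = 66


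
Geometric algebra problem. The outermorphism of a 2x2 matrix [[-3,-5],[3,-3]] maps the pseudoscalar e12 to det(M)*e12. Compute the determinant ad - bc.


The outermorphism of a linear map f sends e1^e2 to f(e1)^f(e2).
f(e1) = -3*e1 + 3*e2
f(e2) = -5*e1 - 3*e2
f(e1) ^ f(e2) = (-3*e1 + 3*e2) ^ (-5*e1 - 3*e2)
= (-3)*(-3)*e12 + 3*(-5)*e21
= (9 - (-15))*e12
= 24*e12
Coefficient = 24


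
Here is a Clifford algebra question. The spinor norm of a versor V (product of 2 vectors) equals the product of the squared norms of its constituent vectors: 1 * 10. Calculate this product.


Spinor norm N(V) = |v1|^2 * |v2|^2 * ... * |v2|^2
= 1 * 10
Running product: 1, 10
N(V) = 10


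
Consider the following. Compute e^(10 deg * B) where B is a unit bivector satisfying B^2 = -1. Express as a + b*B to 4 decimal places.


For a unit bivector B with B^2 = -1, the exponential series gives
e^(theta*B) = cos(theta) + sin(theta)*B (the GA analogue of Euler's formula).
theta = 10 degrees = 0.174533 rad
cos(10 deg) = 0.9848
sin(10 deg) = 0.1736
exp(theta*B) = 0.9848 + 0.1736*B


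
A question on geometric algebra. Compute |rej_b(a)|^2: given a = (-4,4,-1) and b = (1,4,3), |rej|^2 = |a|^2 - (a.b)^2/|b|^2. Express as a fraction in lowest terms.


|a|^2 = (-4)^2 + 4^2 + (-1)^2 = 33
|b|^2 = 1^2 + 4^2 + 3^2 = 26
a . b = (-4)*1 + 4*4 + (-1)*3 = 9
(a.b)^2 = 9^2 = 81
|rej|^2 = 33 - 81/26
= (858 - 81)/26
= 777/26
In lowest terms: 777/26


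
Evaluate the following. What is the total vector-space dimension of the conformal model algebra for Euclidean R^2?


The conformal model of R^2 uses Cl(3,1): the 2 Euclidean generators plus two extra orthogonal generators e+ (e+^2 = +1) and e- (e-^2 = -1), from which the null vectors e0, einf are built.
Number of generators m = 2 + 2 = 4.
dim Cl(p,q) = 2^m = 2^4 = 16


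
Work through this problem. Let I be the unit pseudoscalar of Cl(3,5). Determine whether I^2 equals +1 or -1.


The pseudoscalar I = e1...e_n (product of all n generators) of Cl(p,q) satisfies I^2 = (-1)^(q + n(n-1)/2).
p = 3, q = 5, n = p + q = 8
n(n-1)/2 = 8 * 7 / 2 = 28
Exponent = q + n(n-1)/2 = 5 + 28 = 33
I^2 = (-1)^33 = -1


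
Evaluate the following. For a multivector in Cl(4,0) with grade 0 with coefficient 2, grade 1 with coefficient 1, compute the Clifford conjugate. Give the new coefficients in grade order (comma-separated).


Clifford conjugate sign for grade k: (-1)^(k(k+1)/2)
Grade 0: (-1)^(0*1/2) = (-1)^0 = 1, coeff 2 -> 2
Grade 1: (-1)^(1*2/2) = (-1)^1 = -1, coeff 1 -> -1
Conjugated coefficients: 2, -1


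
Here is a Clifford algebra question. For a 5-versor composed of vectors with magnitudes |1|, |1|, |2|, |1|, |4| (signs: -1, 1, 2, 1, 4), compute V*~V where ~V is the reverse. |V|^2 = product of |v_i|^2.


Each vector v_i has |v_i|^2 = s_i^2
Squared scales: (-1)^2 = 1, 1^2 = 1, 2^2 = 4, 1^2 = 1, 4^2 = 16
|V|^2 = 1 * 1 * 4 * 1 * 16
= 64


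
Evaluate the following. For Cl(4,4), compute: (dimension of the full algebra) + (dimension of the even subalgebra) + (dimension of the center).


n = 4 + 4 = 8
Total dim = 2^8 = 256
Even subalgebra dim = 2^7 = 128
n is even, so center dim = 1
Sum = 256 + 128 + 1 = 385


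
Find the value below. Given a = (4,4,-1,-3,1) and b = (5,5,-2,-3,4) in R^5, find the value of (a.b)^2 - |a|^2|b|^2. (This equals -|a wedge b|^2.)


a . b = 4*5 + 4*5 + (-1)*(-2) + (-3)*(-3) + 1*4
= 20 + 20 + 2 + 9 + 4 = 55
|a|^2 = 4^2 + 4^2 + (-1)^2 + (-3)^2 + 1^2 = 43
|b|^2 = 5^2 + 5^2 + (-2)^2 + (-3)^2 + 4^2 = 79
(a.b)^2 = 55^2 = 3025
|a|^2 * |b|^2 = 43 * 79 = 3397
Result = 3025 - 3397 = -372


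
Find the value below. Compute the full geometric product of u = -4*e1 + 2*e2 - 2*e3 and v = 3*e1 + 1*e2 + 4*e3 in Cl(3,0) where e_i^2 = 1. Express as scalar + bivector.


In Cl(3,0): e_i^2 = 1, e_ie_j = -e_je_i for i != j.
Scalar part = u . v = (-4)*3 + 2*1 + (-2)*4
= -12 + 2 + (-8) = -18
e12 coeff = (-4)*1 - 2*3 = -4 - 6 = -10
e13 coeff = (-4)*4 - (-2)*3 = -16 - (-6) = -10
e23 coeff = 2*4 - (-2)*1 = 8 - (-2) = 10
uv = -18 - 10*e12 - 10*e13 + 10*e23


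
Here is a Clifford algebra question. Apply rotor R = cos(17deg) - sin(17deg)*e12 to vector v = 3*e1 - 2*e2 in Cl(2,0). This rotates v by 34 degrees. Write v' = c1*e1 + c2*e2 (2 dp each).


Rotor R = cos(17deg) - sin(17deg)*e12
Rotation angle theta = 2 * 17 = 34 degrees
v' = R*v*~R rotates v by theta.
cos(34deg) = 0.8290, sin(34deg) = 0.5592
v'_1 = 3*cos(34deg) - (-2)*sin(34deg)
= 3*0.8290 - (-2)*0.5592
= 3.61
v'_2 = 3*sin(34deg) + (-2)*cos(34deg)
= 3*0.5592 + (-2)*0.8290
= 0.02
v' = 3.61*e1 + 0.02*e2


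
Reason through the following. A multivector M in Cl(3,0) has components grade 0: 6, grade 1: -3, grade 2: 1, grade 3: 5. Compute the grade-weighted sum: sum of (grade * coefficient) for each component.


Grade-weighted sum = sum of grade_k * coefficient_k
0*6 = 0
1*(-3) = -3
2*1 = 2
3*5 = 15
Total = 0 + (-3) + 2 + 15 = 14


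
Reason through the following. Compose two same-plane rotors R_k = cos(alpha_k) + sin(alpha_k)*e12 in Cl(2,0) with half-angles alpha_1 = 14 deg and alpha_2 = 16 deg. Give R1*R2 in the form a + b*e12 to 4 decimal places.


Same-plane rotors commute and their half-angles add:
R1*R2 = cos(a1 + a2) + sin(a1 + a2)*e12.
a1 + a2 = 14 + 16 = 30 deg
cos(30 deg) = 0.8660
sin(30 deg) = 0.5000
R1*R2 = 0.8660 + 0.5000*e12


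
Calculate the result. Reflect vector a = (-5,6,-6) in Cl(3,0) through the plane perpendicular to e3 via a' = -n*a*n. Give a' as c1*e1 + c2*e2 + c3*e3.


Reflection formula: a' = -n*a*n, with n = e3 (unit vector, n^2 = 1).
For reflection through hyperplane perp to e3:
The component along e3 flips sign, others stay.
a = (-5, 6, -6)
a' = (-5, 6, 6)
a' = -5*e1 + 6*e2 + 6*e3


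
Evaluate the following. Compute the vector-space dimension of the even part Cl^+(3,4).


Even subalgebra dimension = 2^(n-1)
n = 3 + 4 = 7
2^(7 - 1) = 2^6 = 64
Verification: sum of C(7,k) for even k = 1 + 21 + 35 + 7 = 64
Result = 64


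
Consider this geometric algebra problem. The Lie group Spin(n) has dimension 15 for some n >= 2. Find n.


dim Spin(n) = dim so(n) = n(n-1)/2.
Solve n(n-1)/2 = 15, i.e. n^2 - n - 30 = 0.
Discriminant = 1 + 8*15 = 121
n = (1 + sqrt(121))/2 = (1 + 11)/2 = 6


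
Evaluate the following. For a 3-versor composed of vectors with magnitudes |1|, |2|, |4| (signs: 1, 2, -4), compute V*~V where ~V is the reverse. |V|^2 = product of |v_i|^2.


Each vector v_i has |v_i|^2 = s_i^2
Squared scales: 1^2 = 1, 2^2 = 4, (-4)^2 = 16
|V|^2 = 1 * 4 * 16
= 64


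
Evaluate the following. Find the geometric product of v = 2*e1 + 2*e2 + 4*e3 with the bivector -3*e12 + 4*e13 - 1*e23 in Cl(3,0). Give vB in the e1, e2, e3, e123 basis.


vB has grade-1 (vector) and grade-3 (trivector) parts: vB = (v _| B) + (v ^ B).
Vector part <vB>_1:
  e1: -v2*b12 - v3*b13 = -(2)*(-3) - (4)*(4) = -10
  e2: v1*b12 - v3*b23 = (2)*(-3) - (4)*(-1) = -2
  e3: v1*b13 + v2*b23 = (2)*(4) + (2)*(-1) = 6
Trivector part <vB>_3:
  e123: v1*b23 - v2*b13 + v3*b12 = (2)*(-1) - (2)*(4) + (4)*(-3) = -22
vB = -10*e1 - 2*e2 + 6*e3 - 22*e123


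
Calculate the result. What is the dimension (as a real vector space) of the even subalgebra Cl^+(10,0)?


Even subalgebra dimension = 2^(n-1)
n = 10 + 0 = 10
2^(10 - 1) = 2^9 = 512
Verification: sum of C(10,k) for even k = 1 + 45 + 210 + 210 + 45 + 1 = 512
Result = 512


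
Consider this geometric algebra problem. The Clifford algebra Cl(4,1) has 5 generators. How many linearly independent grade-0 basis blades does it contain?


Number of grade-k basis blades in Cl(p,q) with n = p + q is C(n, k).
n = 4 + 1 = 5
C(5, 0) = 5! / (0! * 5!)
= 120 / (1 * 120)
= 1


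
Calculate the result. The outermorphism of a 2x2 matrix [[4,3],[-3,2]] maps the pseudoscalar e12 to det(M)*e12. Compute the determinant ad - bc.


The outermorphism of a linear map f sends e1^e2 to f(e1)^f(e2).
f(e1) = 4*e1 - 3*e2
f(e2) = 3*e1 + 2*e2
f(e1) ^ f(e2) = (4*e1 - 3*e2) ^ (3*e1 + 2*e2)
= 4*2*e12 + (-3)*3*e21
= (8 - (-9))*e12
= 17*e12
Coefficient = 17


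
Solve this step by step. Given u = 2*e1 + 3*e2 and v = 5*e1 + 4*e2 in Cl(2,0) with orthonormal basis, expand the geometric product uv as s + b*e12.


Expand: (2*e1 + 3*e2)(5*e1 + 4*e2)
= 2*5*e1e1 + 2*4*e1e2 + 3*5*e2e1 + 3*4*e2e2
Using e1^2 = e2^2 = 1, e2e1 = -e1e2:
Scalar part s = 2*5 + 3*4 = 10 + 12 = 22
Bivector part b = 2*4 - 3*5 = 8 - 15 = -7
uv = 22 - 7*e12


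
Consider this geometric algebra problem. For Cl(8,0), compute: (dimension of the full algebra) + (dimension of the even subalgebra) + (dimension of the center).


n = 8 + 0 = 8
Total dim = 2^8 = 256
Even subalgebra dim = 2^7 = 128
n is even, so center dim = 1
Sum = 256 + 128 + 1 = 385


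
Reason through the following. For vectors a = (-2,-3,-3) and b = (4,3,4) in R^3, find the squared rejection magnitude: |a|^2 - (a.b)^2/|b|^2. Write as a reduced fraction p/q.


|a|^2 = (-2)^2 + (-3)^2 + (-3)^2 = 22
|b|^2 = 4^2 + 3^2 + 4^2 = 41
a . b = (-2)*4 + (-3)*3 + (-3)*4 = -29
(a.b)^2 = (-29)^2 = 841
|rej|^2 = 22 - 841/41
= (902 - 841)/41
= 61/41
In lowest terms: 61/41


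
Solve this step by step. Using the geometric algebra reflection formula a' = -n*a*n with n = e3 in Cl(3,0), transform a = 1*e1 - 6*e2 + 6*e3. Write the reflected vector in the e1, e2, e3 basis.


Reflection formula: a' = -n*a*n, with n = e3 (unit vector, n^2 = 1).
For reflection through hyperplane perp to e3:
The component along e3 flips sign, others stay.
a = (1, -6, 6)
a' = (1, -6, -6)
a' = 1*e1 - 6*e2 - 6*e3


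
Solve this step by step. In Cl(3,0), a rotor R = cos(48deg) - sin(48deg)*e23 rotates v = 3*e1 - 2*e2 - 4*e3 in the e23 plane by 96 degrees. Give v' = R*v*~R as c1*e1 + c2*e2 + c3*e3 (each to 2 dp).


Rotor R = cos(48deg) - sin(48deg)*e23
Rotation angle theta = 2 * 48 = 96 degrees in the e23 plane (e2 -> e3).
The component perpendicular to the plane (e1) is invariant: v'_1 = v1 = 3.00
cos(96deg) = -0.1045, sin(96deg) = 0.9945
v'_2 = v2*cos(theta) - v3*sin(theta) = -2*(-0.1045) - (-4)*0.9945 = 4.19
v'_3 = v2*sin(theta) + v3*cos(theta) = -2*0.9945 + (-4)*(-0.1045) = -1.57
v' = 3.00*e1 + 4.19*e2 - 1.57*e3


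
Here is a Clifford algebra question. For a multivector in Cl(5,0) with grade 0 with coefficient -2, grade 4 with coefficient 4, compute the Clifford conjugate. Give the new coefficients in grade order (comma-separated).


Clifford conjugate sign for grade k: (-1)^(k(k+1)/2)
Grade 0: (-1)^(0*1/2) = (-1)^0 = 1, coeff -2 -> -2
Grade 4: (-1)^(4*5/2) = (-1)^10 = 1, coeff 4 -> 4
Conjugated coefficients: -2, 4


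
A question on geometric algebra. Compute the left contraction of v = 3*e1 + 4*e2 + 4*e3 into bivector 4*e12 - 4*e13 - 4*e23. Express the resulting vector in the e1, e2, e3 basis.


Left contraction v _| B = <vB>_1 (grade-1 part of the geometric product vB).
Using e1_|e12 = e2, e2_|e12 = -e1, e1_|e13 = e3, e3_|e13 = -e1, e2_|e23 = e3, e3_|e23 = -e2:
e1 coeff: -v2*b12 - v3*b13 = -(4)*(4) - (4)*(-4) = 0
e2 coeff: v1*b12 - v3*b23 = (3)*(4) - (4)*(-4) = 28
e3 coeff: v1*b13 + v2*b23 = (3)*(-4) + (4)*(-4) = -28
v _| B = 0*e1 + 28*e2 - 28*e3


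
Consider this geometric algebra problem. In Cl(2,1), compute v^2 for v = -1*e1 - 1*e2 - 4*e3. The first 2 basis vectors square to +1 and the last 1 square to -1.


v^2 = sum of c_i^2 * e_i^2
Positive signature terms (e_i^2 = +1): (-1)^2 + (-1)^2 = 2
Negative signature terms (e_j^2 = -1): (-4)^2 = 16
v^2 = 2 - 16 = -14


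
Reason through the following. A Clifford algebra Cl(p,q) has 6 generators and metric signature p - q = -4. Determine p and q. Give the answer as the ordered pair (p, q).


We need p + q = 6 and p - q = -4.
Adding: 2p = 6 + (-4) = 2, so p = 1.
Then q = 6 - 1 = 5.
(p, q) = (1, 5)


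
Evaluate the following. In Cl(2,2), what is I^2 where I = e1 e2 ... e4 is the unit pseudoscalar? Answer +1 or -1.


The pseudoscalar I = e1...e_n (product of all n generators) of Cl(p,q) satisfies I^2 = (-1)^(q + n(n-1)/2).
p = 2, q = 2, n = p + q = 4
n(n-1)/2 = 4 * 3 / 2 = 6
Exponent = q + n(n-1)/2 = 2 + 6 = 8
I^2 = (-1)^8 = +1


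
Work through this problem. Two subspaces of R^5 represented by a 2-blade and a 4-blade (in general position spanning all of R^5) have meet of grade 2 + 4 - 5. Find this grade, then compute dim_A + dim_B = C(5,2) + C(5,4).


Meet grade = grade(A) + grade(B) - n
= 2 + 4 - 5 = 1
C(5,2) = 10
C(5,4) = 5
dim_A + dim_B = 10 + 5 = 15


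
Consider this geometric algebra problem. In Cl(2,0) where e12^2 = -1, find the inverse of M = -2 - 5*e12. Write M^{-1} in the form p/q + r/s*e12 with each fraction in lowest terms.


M = -2 - 5*e12, where e12^2 = -1.
Since M commutes with its reverse ~M = a - b*e12, M * ~M = a^2 - b^2*e12^2 = a^2 + b^2.
So M^{-1} = ~M / (a^2 + b^2) = (a - b*e12)/(a^2 + b^2).
a^2 + b^2 = 4 + 25 = 29
Scalar part = -2/29 = -2/29
Bivector coeff = 5/29 = 5/29
M^{-1} = -2/29 + 5/29*e12


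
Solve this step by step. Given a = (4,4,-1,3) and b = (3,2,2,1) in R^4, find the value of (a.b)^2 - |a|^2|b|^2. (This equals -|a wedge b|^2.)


a . b = 4*3 + 4*2 + (-1)*2 + 3*1
= 12 + 8 + (-2) + 3 = 21
|a|^2 = 4^2 + 4^2 + (-1)^2 + 3^2 = 42
|b|^2 = 3^2 + 2^2 + 2^2 + 1^2 = 18
(a.b)^2 = 21^2 = 441
|a|^2 * |b|^2 = 42 * 18 = 756
Result = 441 - 756 = -315


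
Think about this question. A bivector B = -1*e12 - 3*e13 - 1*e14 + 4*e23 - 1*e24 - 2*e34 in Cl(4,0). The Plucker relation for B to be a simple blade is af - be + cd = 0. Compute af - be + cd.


Plucker relation: af - be + cd
a*f = (-1)*(-2) = 2
b*e = (-3)*(-1) = 3
c*d = (-1)*4 = -4
af - be + cd = 2 - 3 + (-4)
= -5


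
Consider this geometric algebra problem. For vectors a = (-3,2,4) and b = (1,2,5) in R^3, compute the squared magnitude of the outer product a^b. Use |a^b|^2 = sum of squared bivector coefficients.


a wedge b = (a1*b2 - a2*b1)*e12 + (a1*b3 - a3*b1)*e13 + (a2*b3 - a3*b2)*e23
e12 coeff: (-3)*2 - 2*1 = -6 - 2 = -8
e13 coeff: (-3)*5 - 4*1 = -15 - 4 = -19
e23 coeff: 2*5 - 4*2 = 10 - 8 = 2
|a wedge b|^2 = (-8)^2 + (-19)^2 + 2^2
= 64 + 361 + 4
= 429


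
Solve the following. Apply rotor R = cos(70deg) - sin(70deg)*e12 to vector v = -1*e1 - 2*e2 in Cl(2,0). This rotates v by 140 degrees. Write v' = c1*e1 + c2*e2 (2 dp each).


Rotor R = cos(70deg) - sin(70deg)*e12
Rotation angle theta = 2 * 70 = 140 degrees
v' = R*v*~R rotates v by theta.
cos(140deg) = -0.7660, sin(140deg) = 0.6428
v'_1 = -1*cos(140deg) - (-2)*sin(140deg)
= -1*(-0.7660) - (-2)*0.6428
= 2.05
v'_2 = -1*sin(140deg) + (-2)*cos(140deg)
= -1*0.6428 + (-2)*(-0.7660)
= 0.89
v' = 2.05*e1 + 0.89*e2


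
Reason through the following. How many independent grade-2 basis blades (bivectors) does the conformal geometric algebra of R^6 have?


The conformal model of R^6 uses Cl(7,1) with m = 6 + 2 = 8 generators.
Number of grade-2 blades = C(m, 2) = C(8, 2)
= 8*7/2 = 28


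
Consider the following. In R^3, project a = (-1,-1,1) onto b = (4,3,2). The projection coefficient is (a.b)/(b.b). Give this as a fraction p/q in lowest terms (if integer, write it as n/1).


Projection coefficient = (a . b) / (b . b)
a . b = (-1)*4 + (-1)*3 + 1*2
= -4 + (-3) + 2 = -5
b . b = 4^2 + 3^2 + 2^2
= 16 + 9 + 4 = 29
Coefficient = -5/29
In lowest terms: -5/29


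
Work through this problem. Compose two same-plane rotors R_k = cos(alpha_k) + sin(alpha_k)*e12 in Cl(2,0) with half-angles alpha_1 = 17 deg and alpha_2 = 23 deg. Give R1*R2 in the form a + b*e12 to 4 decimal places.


Same-plane rotors commute and their half-angles add:
R1*R2 = cos(a1 + a2) + sin(a1 + a2)*e12.
a1 + a2 = 17 + 23 = 40 deg
cos(40 deg) = 0.7660
sin(40 deg) = 0.6428
R1*R2 = 0.7660 + 0.6428*e12


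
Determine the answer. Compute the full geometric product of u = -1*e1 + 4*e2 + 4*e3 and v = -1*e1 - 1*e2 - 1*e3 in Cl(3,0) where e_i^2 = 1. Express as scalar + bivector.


In Cl(3,0): e_i^2 = 1, e_ie_j = -e_je_i for i != j.
Scalar part = u . v = (-1)*(-1) + 4*(-1) + 4*(-1)
= 1 + (-4) + (-4) = -7
e12 coeff = (-1)*(-1) - 4*(-1) = 1 - (-4) = 5
e13 coeff = (-1)*(-1) - 4*(-1) = 1 - (-4) = 5
e23 coeff = 4*(-1) - 4*(-1) = -4 - (-4) = 0
uv = -7 + 5*e12 + 5*e13 + 0*e23


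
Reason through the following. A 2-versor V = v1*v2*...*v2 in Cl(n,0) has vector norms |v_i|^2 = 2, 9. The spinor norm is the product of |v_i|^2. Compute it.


Spinor norm N(V) = |v1|^2 * |v2|^2 * ... * |v2|^2
= 2 * 9
Running product: 2, 18
N(V) = 18


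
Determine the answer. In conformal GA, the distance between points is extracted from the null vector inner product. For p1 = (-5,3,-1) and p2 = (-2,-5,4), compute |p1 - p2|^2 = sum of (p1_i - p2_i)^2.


p1 - p2 = (-3, 8, -5)
|p1 - p2|^2 = (-3)^2 + 8^2 + (-5)^2
= 9 + 64 + 25
= 98


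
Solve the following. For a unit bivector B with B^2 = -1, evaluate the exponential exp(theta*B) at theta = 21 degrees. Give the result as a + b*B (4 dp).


For a unit bivector B with B^2 = -1, the exponential series gives
e^(theta*B) = cos(theta) + sin(theta)*B (the GA analogue of Euler's formula).
theta = 21 degrees = 0.366519 rad
cos(21 deg) = 0.9336
sin(21 deg) = 0.3584
exp(theta*B) = 0.9336 + 0.3584*B


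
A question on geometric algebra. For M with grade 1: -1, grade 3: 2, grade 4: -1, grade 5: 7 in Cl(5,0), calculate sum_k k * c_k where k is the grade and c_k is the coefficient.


Grade-weighted sum = sum of grade_k * coefficient_k
1*(-1) = -1
3*2 = 6
4*(-1) = -4
5*7 = 35
Total = -1 + 6 + (-4) + 35 = 36


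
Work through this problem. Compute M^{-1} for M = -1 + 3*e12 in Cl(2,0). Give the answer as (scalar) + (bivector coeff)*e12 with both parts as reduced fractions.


M = -1 + 3*e12, where e12^2 = -1.
Since M commutes with its reverse ~M = a - b*e12, M * ~M = a^2 - b^2*e12^2 = a^2 + b^2.
So M^{-1} = ~M / (a^2 + b^2) = (a - b*e12)/(a^2 + b^2).
a^2 + b^2 = 1 + 9 = 10
Scalar part = -1/10 = -1/10
Bivector coeff = -3/10 = -3/10
M^{-1} = -1/10 - 3/10*e12


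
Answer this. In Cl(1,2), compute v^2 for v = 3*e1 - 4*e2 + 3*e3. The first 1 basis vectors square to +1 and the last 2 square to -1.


v^2 = sum of c_i^2 * e_i^2
Positive signature terms (e_i^2 = +1): 3^2 = 9
Negative signature terms (e_j^2 = -1): (-4)^2 + 3^2 = 25
v^2 = 9 - 25 = -16


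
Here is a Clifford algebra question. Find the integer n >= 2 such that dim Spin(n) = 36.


dim Spin(n) = dim so(n) = n(n-1)/2.
Solve n(n-1)/2 = 36, i.e. n^2 - n - 72 = 0.
Discriminant = 1 + 8*36 = 289
n = (1 + sqrt(289))/2 = (1 + 17)/2 = 9


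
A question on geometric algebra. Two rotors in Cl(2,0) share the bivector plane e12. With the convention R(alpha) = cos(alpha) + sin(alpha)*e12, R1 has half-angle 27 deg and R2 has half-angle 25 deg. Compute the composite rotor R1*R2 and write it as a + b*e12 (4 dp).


Same-plane rotors commute and their half-angles add:
R1*R2 = cos(a1 + a2) + sin(a1 + a2)*e12.
a1 + a2 = 27 + 25 = 52 deg
cos(52 deg) = 0.6157
sin(52 deg) = 0.7880
R1*R2 = 0.6157 + 0.7880*e12


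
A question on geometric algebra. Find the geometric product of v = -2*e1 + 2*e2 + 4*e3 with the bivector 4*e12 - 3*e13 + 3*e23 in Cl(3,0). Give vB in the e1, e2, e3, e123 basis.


vB has grade-1 (vector) and grade-3 (trivector) parts: vB = (v _| B) + (v ^ B).
Vector part <vB>_1:
  e1: -v2*b12 - v3*b13 = -(2)*(4) - (4)*(-3) = 4
  e2: v1*b12 - v3*b23 = (-2)*(4) - (4)*(3) = -20
  e3: v1*b13 + v2*b23 = (-2)*(-3) + (2)*(3) = 12
Trivector part <vB>_3:
  e123: v1*b23 - v2*b13 + v3*b12 = (-2)*(3) - (2)*(-3) + (4)*(4) = 16
vB = 4*e1 - 20*e2 + 12*e3 + 16*e123


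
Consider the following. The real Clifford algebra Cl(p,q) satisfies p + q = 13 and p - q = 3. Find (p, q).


We need p + q = 13 and p - q = 3.
Adding: 2p = 13 + 3 = 16, so p = 8.
Then q = 13 - 8 = 5.
(p, q) = (8, 5)


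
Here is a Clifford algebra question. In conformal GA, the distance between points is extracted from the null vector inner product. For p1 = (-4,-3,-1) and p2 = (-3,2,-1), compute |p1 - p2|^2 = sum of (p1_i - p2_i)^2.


p1 - p2 = (-1, -5, 0)
|p1 - p2|^2 = (-1)^2 + (-5)^2 + 0^2
= 1 + 25 + 0
= 26
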